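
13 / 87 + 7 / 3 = 2.48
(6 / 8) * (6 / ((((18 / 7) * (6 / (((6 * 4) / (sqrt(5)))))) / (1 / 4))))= 7 * sqrt(5) / 20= 0.78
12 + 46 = 58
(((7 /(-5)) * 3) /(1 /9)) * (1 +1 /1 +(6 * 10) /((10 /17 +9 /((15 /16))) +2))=-261.68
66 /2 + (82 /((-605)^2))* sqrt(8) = 164* sqrt(2) /366025 + 33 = 33.00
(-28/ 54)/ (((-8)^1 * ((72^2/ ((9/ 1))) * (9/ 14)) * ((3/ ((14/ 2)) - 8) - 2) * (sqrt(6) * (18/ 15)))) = -1715 * sqrt(6)/ 675205632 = -0.00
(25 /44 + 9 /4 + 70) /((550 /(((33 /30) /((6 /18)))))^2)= 7209 /2750000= 0.00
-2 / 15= -0.13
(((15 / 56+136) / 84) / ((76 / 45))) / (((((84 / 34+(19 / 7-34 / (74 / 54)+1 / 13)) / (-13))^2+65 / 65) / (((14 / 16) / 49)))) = 258688670244693 / 49186561672901632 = 0.01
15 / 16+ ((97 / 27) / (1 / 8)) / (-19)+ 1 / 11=-43723 / 90288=-0.48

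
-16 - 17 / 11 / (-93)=-16351 / 1023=-15.98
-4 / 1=-4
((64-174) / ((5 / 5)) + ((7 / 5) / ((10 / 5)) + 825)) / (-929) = -7157 / 9290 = -0.77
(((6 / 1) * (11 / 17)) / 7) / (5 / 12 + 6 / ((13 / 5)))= 10296 / 50575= 0.20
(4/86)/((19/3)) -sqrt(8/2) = -1628/817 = -1.99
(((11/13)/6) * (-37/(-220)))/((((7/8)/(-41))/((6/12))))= -1517/2730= -0.56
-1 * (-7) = 7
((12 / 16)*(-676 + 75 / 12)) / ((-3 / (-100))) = -66975 / 4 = -16743.75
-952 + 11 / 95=-90429 / 95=-951.88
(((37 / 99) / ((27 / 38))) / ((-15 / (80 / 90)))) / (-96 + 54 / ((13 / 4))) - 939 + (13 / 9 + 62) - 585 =-67989273697 / 46550295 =-1460.56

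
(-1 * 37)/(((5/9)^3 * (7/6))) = -161838/875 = -184.96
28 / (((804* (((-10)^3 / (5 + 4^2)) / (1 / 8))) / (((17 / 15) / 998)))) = -833 / 8023920000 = -0.00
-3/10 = -0.30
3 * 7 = 21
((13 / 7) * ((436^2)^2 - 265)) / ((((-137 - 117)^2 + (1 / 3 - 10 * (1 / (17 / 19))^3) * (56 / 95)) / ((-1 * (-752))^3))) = 69931760378328255619630080 / 158067661129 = 442416620065356.14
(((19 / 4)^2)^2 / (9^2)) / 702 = 130321 / 14556672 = 0.01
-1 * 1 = -1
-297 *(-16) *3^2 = 42768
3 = 3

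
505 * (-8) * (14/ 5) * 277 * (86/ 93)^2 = -2679477.85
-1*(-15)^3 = 3375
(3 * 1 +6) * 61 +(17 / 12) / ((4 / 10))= 13261 / 24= 552.54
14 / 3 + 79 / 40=797 / 120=6.64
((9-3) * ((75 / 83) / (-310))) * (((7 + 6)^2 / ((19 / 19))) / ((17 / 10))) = -76050 / 43741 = -1.74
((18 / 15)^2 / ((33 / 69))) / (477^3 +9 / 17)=782 / 28187999125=0.00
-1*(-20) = 20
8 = 8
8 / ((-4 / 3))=-6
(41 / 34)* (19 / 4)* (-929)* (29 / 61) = -20987039 / 8296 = -2529.78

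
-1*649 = -649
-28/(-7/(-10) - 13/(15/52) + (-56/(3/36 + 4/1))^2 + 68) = -41160/311221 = -0.13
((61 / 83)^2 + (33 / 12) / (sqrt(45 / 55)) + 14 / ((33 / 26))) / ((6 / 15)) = 55 * sqrt(11) / 24 + 13151945 / 454674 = 36.53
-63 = -63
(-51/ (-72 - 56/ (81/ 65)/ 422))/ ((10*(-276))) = -290547/ 1133782240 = -0.00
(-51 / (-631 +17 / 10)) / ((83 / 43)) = 0.04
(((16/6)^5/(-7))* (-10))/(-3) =-327680/5103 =-64.21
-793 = -793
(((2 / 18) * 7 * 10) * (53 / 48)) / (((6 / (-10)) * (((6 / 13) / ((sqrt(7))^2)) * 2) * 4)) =-27.14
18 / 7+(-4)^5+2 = -7136 / 7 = -1019.43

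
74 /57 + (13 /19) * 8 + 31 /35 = 15277 /1995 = 7.66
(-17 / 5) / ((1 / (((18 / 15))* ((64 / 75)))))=-2176 / 625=-3.48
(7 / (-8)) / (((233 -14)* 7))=-1 / 1752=-0.00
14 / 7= 2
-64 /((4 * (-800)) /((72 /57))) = 12 /475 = 0.03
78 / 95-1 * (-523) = 49763 / 95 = 523.82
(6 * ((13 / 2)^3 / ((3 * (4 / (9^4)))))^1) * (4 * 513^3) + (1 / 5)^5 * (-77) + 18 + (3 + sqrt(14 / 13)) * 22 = 22 * sqrt(182) / 13 + 6081380982824015317 / 12500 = 486510478625944.06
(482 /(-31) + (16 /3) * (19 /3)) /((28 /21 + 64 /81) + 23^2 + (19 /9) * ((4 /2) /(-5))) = 228870 /6657653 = 0.03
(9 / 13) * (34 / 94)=153 / 611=0.25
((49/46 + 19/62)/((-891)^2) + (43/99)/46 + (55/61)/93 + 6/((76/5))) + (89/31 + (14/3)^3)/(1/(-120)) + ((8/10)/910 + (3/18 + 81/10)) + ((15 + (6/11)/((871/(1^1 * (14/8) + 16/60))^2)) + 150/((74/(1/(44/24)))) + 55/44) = -107540125919835218661714947/8593561491615714814200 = -12514.03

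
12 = 12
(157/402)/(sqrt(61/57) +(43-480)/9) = -3910713/485986376-1413 * sqrt(3477)/485986376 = -0.01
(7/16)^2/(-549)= -49/140544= -0.00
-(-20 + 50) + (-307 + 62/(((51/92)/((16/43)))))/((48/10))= -4488895/52632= -85.29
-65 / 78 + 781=4681 / 6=780.17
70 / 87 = 0.80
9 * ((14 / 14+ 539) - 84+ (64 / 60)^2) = 4114.24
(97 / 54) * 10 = 485 / 27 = 17.96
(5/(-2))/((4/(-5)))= 25/8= 3.12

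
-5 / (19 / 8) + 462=8738 / 19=459.89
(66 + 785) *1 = 851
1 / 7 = 0.14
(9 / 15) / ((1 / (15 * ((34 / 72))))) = 17 / 4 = 4.25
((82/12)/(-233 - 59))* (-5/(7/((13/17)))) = 2665/208488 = 0.01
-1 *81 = -81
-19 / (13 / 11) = -209 / 13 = -16.08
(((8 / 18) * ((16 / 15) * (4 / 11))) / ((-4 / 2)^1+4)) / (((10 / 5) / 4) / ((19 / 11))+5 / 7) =34048 / 396495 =0.09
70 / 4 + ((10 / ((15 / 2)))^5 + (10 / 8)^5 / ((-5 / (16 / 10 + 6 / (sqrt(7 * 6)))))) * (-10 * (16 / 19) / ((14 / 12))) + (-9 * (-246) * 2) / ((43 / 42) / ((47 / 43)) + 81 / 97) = 9375 * sqrt(42) / 14896 + 9112599664327 / 3654707931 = 2497.47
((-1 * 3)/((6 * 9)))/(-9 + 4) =0.01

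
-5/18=-0.28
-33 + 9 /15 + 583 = 2753 /5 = 550.60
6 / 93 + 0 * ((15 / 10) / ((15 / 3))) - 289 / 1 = -288.94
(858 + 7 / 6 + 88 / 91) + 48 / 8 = 472909 / 546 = 866.13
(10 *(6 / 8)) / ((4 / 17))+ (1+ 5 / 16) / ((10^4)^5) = 51000000000000000000021 / 1600000000000000000000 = 31.88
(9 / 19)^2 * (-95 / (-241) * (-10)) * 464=-1879200 / 4579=-410.40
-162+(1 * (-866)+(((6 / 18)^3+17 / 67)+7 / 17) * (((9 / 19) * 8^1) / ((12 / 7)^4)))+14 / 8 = -172645903315 / 168280416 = -1025.94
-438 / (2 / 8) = -1752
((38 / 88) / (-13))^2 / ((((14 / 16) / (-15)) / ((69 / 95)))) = -3933 / 286286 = -0.01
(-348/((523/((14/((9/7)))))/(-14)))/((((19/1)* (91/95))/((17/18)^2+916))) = 8442814660/1652157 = 5110.18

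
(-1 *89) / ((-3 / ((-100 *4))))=-35600 / 3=-11866.67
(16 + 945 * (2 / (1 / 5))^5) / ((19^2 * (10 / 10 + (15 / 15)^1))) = 47250008 / 361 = 130886.45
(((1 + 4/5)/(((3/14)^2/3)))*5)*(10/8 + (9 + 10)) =11907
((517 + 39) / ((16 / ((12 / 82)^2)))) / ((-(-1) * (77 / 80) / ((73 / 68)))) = 1826460 / 2200429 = 0.83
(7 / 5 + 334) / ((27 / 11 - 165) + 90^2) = 6149 / 145520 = 0.04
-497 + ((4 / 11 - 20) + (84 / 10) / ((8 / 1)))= -113429 / 220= -515.59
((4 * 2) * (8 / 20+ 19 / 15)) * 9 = 120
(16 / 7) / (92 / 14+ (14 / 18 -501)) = -36 / 7775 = -0.00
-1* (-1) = 1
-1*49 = -49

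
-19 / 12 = -1.58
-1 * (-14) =14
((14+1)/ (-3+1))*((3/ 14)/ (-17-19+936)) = -0.00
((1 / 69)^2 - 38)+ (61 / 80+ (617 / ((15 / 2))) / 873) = -4116790673 / 110836080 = -37.14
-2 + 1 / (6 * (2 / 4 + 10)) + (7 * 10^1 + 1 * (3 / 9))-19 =49.35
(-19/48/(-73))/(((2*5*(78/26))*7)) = 19/735840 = 0.00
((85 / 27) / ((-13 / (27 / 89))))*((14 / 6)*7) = -4165 / 3471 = -1.20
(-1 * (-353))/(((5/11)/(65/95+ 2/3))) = 298991/285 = 1049.09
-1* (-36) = 36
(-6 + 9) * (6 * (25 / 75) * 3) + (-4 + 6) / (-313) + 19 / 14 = 19.35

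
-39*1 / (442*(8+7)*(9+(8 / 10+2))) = -1 / 2006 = -0.00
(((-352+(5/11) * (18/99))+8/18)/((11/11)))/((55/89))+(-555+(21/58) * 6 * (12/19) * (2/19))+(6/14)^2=-34517044605656/30724996995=-1123.42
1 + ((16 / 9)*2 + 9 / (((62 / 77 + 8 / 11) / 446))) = 1393270 / 531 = 2623.86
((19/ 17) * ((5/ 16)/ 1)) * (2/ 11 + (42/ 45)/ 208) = 60743/ 933504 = 0.07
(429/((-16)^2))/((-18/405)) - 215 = -252.71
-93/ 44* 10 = -21.14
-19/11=-1.73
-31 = -31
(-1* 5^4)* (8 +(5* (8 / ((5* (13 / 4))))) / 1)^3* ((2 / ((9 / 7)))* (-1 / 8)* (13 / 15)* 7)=3851792000 / 4563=844135.88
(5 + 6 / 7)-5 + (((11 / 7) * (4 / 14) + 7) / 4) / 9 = 1877 / 1764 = 1.06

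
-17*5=-85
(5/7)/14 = 5/98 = 0.05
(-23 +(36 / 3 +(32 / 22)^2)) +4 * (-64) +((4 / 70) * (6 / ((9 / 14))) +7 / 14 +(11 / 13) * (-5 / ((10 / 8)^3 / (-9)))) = -57655699 / 235950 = -244.36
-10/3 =-3.33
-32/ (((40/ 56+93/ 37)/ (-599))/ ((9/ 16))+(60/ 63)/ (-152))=2019.50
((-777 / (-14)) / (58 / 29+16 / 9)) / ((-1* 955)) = -999 / 64940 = -0.02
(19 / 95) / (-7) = -1 / 35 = -0.03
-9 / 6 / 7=-3 / 14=-0.21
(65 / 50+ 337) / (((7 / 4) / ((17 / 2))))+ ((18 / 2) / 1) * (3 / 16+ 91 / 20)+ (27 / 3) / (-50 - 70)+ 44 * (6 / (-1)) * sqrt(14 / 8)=944011 / 560 - 132 * sqrt(7)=1336.49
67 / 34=1.97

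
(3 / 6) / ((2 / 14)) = 7 / 2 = 3.50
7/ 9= 0.78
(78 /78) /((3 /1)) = 1 /3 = 0.33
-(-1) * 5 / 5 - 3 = -2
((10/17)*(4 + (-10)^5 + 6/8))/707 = -1999905/24038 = -83.20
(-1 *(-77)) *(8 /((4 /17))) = 2618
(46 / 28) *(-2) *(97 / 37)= -2231 / 259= -8.61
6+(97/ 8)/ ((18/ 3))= 385/ 48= 8.02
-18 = -18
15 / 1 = 15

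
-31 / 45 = -0.69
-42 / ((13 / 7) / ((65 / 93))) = -490 / 31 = -15.81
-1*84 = -84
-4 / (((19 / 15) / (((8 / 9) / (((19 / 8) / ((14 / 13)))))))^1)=-17920 / 14079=-1.27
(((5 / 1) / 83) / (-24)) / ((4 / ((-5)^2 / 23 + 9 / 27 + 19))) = -7045 / 549792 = -0.01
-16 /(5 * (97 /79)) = -1264 /485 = -2.61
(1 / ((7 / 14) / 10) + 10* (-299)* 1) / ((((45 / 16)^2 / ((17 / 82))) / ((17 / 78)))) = -406912 / 23985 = -16.97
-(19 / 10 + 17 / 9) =-341 / 90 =-3.79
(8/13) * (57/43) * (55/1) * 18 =451440/559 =807.58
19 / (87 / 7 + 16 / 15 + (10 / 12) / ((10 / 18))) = 3990 / 3149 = 1.27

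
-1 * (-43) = 43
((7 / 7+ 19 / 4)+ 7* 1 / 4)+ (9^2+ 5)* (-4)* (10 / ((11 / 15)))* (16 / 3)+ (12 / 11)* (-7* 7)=-551411 / 22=-25064.14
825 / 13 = 63.46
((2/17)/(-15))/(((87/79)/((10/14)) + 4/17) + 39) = -79/410727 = -0.00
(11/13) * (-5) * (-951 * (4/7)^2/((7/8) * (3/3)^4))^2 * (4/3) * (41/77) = -378306.62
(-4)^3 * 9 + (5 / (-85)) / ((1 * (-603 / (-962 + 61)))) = -347381 / 603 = -576.09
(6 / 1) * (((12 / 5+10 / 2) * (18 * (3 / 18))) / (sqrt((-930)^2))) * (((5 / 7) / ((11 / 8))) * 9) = 7992 / 11935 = 0.67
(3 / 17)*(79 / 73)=0.19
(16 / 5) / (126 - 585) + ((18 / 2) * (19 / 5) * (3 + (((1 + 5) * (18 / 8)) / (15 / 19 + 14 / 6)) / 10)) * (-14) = -6713428117 / 4085100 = -1643.39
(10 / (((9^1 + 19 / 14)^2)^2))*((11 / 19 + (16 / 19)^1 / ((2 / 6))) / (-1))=-4533088 / 1679792375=-0.00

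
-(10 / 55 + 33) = -33.18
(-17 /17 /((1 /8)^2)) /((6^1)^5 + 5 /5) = -64 /7777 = -0.01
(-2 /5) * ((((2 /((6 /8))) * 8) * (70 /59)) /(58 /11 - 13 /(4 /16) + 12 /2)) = 44 /177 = 0.25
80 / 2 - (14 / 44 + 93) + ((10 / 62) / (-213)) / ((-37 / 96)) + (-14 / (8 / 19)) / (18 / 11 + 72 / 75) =-24167096099 / 365489256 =-66.12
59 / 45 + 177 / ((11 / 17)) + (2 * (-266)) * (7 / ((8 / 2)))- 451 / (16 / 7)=-6759371 / 7920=-853.46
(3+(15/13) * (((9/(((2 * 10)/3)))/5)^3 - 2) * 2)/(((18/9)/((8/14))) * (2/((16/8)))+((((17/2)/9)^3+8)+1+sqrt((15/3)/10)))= -115774327198827/981151739262500+1084645040391 * sqrt(2)/245287934815625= -0.11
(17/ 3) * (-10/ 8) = -85/ 12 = -7.08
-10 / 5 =-2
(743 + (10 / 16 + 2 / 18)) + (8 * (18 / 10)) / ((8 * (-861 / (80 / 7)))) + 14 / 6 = 107913997 / 144648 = 746.05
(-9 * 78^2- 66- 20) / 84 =-27421 / 42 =-652.88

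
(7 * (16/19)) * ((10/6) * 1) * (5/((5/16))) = 8960/57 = 157.19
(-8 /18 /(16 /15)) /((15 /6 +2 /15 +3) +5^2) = -25 /1838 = -0.01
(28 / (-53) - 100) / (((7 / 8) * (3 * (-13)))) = 14208 / 4823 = 2.95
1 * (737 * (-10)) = -7370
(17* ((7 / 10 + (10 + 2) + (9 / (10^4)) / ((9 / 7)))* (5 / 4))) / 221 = 127007 / 104000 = 1.22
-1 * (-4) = 4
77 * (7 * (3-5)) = -1078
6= 6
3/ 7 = 0.43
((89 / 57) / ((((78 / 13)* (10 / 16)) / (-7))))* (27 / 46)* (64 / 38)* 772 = -92343552 / 41515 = -2224.34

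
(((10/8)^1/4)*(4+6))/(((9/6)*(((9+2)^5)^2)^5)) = 25/140869023455634379807999795188429983926778566784676012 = 0.00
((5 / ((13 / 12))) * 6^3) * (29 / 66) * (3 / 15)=12528 / 143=87.61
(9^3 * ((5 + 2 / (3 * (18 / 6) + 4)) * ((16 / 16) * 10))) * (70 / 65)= 6838020 / 169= 40461.66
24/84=2/7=0.29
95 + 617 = 712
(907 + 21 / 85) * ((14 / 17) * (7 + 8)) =11207.17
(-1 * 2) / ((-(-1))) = -2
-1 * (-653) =653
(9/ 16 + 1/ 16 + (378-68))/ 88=2485/ 704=3.53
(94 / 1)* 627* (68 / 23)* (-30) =-120233520 / 23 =-5227544.35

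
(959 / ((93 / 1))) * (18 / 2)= 2877 / 31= 92.81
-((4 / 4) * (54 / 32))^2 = -729 / 256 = -2.85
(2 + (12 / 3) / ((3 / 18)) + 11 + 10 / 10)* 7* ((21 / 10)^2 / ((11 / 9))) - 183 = 776.78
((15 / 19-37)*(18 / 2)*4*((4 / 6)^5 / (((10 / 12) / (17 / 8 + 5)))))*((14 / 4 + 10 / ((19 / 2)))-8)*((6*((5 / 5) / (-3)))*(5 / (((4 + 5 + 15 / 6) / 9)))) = -17304576 / 437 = -39598.57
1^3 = 1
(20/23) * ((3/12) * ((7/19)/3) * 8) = 280/1311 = 0.21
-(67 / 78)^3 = -300763 / 474552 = -0.63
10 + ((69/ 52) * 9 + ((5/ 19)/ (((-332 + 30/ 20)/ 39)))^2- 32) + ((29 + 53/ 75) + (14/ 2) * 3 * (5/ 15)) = 16393471948811/ 615141075900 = 26.65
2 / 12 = 1 / 6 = 0.17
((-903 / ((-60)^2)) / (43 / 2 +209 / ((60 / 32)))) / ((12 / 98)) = -14749 / 957360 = -0.02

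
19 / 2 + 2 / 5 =99 / 10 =9.90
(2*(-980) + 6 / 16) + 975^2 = 7589323 / 8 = 948665.38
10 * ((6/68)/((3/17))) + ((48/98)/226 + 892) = 4966701/5537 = 897.00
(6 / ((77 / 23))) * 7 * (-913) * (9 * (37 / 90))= -211899 / 5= -42379.80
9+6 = 15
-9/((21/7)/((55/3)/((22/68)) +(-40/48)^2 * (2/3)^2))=-4615/27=-170.93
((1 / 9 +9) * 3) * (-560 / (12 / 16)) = -183680 / 9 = -20408.89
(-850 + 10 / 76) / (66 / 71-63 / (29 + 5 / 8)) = 60380885 / 85044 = 710.00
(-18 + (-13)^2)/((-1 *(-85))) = 151/85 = 1.78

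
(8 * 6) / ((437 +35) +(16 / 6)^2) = 54 / 539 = 0.10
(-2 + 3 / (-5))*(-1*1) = 13 / 5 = 2.60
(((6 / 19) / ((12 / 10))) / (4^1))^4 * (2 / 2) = 625 / 33362176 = 0.00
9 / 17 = 0.53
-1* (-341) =341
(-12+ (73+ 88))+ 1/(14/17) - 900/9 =703/14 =50.21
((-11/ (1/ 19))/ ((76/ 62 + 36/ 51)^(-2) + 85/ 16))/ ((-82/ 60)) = 27.40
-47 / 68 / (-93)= 47 / 6324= 0.01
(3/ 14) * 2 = 3/ 7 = 0.43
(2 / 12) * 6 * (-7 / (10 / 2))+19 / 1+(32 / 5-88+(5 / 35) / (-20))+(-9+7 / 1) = -9241 / 140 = -66.01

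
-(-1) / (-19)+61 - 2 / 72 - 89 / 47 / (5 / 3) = 9609587 / 160740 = 59.78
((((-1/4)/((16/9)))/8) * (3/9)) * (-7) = 21/512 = 0.04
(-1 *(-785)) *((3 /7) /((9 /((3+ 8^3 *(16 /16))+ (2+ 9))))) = 412910 /21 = 19662.38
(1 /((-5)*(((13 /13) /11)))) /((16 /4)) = -11 /20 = -0.55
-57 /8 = -7.12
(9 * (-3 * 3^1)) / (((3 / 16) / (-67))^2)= -10342656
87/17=5.12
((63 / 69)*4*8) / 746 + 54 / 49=1.14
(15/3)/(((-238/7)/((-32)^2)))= -2560/17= -150.59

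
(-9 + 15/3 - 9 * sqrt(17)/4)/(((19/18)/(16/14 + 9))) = -5751 * sqrt(17)/266 - 5112/133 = -127.58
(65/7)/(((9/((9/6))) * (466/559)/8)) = 72670/4893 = 14.85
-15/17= -0.88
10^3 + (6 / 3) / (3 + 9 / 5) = 12005 / 12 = 1000.42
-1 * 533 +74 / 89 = -47363 / 89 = -532.17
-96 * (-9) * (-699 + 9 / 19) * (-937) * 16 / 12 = 754006069.89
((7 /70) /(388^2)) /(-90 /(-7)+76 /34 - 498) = -119 /86511615040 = -0.00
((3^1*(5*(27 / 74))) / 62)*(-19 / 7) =-7695 / 32116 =-0.24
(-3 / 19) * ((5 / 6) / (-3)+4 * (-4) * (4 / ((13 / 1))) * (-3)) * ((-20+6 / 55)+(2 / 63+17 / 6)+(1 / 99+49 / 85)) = 37.62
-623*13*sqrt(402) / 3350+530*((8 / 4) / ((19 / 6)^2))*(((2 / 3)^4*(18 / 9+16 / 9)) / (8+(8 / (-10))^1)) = 2883200 / 263169-8099*sqrt(402) / 3350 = -37.52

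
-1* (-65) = 65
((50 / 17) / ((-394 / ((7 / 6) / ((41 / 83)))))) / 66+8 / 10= 217424831 / 271871820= 0.80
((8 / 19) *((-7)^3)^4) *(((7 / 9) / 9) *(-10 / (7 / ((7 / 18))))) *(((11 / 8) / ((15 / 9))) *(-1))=1065779114477 / 4617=230838014.83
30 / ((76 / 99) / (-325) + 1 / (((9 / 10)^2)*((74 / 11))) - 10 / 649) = 9482133375 / 52387664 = 181.00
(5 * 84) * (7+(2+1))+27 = 4227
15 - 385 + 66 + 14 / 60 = -303.77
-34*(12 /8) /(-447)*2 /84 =0.00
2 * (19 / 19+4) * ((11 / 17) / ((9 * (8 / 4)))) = 0.36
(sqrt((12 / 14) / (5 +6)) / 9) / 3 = sqrt(462) / 2079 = 0.01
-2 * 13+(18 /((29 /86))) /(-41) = -32462 /1189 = -27.30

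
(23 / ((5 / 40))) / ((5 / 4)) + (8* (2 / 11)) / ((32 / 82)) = 150.93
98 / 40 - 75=-1451 / 20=-72.55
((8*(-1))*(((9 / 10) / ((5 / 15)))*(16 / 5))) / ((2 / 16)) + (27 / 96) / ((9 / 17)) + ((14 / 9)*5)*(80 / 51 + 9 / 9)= -195515837 / 367200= -532.45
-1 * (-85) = 85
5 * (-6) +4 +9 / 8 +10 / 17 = -3303 / 136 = -24.29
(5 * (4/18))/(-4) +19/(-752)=-2051/6768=-0.30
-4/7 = -0.57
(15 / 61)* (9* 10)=1350 / 61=22.13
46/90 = 23/45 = 0.51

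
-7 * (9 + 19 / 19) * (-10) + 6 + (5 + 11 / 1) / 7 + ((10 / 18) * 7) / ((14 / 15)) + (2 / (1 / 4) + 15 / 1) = 30889 / 42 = 735.45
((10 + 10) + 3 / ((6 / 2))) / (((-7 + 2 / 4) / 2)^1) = -84 / 13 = -6.46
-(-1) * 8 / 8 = 1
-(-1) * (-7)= -7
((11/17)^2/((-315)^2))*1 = 121/28676025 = 0.00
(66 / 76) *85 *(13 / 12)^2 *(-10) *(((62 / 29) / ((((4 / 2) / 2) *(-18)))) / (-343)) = -24492325 / 81644976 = -0.30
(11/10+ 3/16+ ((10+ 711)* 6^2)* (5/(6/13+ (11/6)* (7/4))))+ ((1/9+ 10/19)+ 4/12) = 110791435457/3132720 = 35365.89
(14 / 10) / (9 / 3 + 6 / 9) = 21 / 55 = 0.38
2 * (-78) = -156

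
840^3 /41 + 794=592736554 /41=14456989.12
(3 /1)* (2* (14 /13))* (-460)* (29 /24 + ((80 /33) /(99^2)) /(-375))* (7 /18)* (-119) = 31447996032061 /189208305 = 166208.33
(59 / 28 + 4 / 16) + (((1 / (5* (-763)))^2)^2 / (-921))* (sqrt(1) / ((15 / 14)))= 1970819806653534371 / 836105372519681250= 2.36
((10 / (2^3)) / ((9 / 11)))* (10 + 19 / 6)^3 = 27117145 / 7776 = 3487.29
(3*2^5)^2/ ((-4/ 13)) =-29952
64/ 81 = 0.79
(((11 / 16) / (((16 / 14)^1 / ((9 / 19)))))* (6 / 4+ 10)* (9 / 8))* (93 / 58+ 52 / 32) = 107444799 / 9027584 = 11.90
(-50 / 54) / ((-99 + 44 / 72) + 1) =0.01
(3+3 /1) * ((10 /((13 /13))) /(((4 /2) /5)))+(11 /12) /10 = 18011 /120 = 150.09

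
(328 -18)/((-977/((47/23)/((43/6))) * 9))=-29140/2898759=-0.01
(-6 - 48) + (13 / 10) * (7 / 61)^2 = -2008703 / 37210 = -53.98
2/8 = 1/4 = 0.25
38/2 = 19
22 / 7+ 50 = 372 / 7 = 53.14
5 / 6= 0.83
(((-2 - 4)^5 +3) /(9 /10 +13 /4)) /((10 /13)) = -202098 /83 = -2434.92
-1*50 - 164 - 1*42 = -256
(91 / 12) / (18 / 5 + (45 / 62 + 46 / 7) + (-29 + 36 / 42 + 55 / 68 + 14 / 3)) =-1678495 / 2605201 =-0.64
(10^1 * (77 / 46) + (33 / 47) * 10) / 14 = 25685 / 15134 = 1.70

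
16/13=1.23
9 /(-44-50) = -9 /94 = -0.10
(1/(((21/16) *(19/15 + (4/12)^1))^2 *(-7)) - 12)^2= 1379676736/9529569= 144.78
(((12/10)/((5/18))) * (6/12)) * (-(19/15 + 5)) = -1692/125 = -13.54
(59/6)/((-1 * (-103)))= 59/618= 0.10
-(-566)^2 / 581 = -320356 / 581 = -551.39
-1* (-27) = 27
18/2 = 9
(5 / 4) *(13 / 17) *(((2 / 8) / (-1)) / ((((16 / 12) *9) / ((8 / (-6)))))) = 65 / 2448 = 0.03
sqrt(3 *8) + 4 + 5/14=61/14 + 2 *sqrt(6)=9.26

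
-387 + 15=-372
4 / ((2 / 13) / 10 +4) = 260 / 261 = 1.00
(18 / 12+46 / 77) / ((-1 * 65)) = -323 / 10010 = -0.03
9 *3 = 27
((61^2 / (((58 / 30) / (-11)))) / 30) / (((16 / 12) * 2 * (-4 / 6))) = 368379 / 928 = 396.96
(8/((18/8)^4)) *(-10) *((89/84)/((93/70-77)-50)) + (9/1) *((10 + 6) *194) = 4837160698336/173151351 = 27936.03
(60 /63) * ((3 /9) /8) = 5 /126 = 0.04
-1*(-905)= 905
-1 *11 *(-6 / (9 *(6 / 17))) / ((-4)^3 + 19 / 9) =-187 / 557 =-0.34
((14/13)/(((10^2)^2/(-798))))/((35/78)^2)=-6669/15625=-0.43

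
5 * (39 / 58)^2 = 7605 / 3364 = 2.26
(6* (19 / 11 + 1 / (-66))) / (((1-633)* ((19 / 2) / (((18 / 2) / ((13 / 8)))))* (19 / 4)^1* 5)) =-8136 / 20391085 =-0.00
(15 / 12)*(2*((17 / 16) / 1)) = 85 / 32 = 2.66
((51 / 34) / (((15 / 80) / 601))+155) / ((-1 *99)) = -4963 / 99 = -50.13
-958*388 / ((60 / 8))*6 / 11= -27033.02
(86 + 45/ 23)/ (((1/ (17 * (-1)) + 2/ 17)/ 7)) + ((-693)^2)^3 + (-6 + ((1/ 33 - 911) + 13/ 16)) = 1345120421688605439179/ 12144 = 110764198096887799.67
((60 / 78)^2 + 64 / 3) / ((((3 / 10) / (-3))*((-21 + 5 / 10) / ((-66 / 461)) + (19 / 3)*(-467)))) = 698720 / 8969337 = 0.08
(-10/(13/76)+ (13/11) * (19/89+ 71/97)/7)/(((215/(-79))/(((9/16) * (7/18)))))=1809185399/386067760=4.69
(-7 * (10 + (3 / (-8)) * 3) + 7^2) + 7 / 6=-287 / 24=-11.96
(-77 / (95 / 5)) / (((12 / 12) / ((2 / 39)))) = -154 / 741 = -0.21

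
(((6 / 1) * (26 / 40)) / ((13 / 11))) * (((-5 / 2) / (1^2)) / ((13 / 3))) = -99 / 52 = -1.90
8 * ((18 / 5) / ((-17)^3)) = -144 / 24565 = -0.01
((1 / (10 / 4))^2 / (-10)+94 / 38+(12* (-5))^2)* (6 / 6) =8555837 / 2375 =3602.46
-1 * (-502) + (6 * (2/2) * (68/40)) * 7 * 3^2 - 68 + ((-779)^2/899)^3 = 1117368105439245322/3632863495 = 307572279.27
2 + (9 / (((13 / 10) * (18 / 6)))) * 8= 266 / 13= 20.46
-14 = -14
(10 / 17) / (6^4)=5 / 11016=0.00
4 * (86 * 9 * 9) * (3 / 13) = 83592 / 13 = 6430.15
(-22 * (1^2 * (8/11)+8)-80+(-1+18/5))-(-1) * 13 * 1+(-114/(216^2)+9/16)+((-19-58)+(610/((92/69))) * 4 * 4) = 6987.16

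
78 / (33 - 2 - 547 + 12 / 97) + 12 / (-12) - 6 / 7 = -117247 / 58380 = -2.01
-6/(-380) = 3/190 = 0.02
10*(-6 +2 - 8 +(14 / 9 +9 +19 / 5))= 212 / 9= 23.56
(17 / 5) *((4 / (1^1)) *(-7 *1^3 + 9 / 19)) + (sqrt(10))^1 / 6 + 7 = -7767 / 95 + sqrt(10) / 6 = -81.23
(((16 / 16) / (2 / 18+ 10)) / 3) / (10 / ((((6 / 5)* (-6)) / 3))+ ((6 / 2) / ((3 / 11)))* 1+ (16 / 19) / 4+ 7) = 342 / 145691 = 0.00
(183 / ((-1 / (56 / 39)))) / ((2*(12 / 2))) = -854 / 39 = -21.90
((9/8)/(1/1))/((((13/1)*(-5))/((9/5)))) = -81/2600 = -0.03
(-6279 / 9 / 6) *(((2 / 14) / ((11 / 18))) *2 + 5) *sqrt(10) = -125879 *sqrt(10) / 198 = -2010.43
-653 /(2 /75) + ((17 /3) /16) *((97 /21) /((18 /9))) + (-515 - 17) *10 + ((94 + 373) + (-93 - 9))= -59354431 /2016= -29441.68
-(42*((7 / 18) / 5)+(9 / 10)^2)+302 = 89377 / 300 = 297.92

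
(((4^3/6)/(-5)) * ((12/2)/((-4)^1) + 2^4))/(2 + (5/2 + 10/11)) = -10208/1785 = -5.72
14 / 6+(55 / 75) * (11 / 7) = 122 / 35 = 3.49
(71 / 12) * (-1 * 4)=-71 / 3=-23.67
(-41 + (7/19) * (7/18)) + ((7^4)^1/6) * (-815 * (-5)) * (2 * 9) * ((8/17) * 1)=80307450059/5814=13812770.91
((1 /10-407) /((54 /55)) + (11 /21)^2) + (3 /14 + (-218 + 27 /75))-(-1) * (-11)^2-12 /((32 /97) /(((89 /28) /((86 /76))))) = -13943785409 /22755600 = -612.76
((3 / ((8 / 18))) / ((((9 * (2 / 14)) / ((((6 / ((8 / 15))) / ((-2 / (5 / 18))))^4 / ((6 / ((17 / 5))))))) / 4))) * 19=1347.66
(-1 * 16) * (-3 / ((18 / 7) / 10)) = 560 / 3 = 186.67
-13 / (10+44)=-13 / 54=-0.24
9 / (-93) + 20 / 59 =443 / 1829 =0.24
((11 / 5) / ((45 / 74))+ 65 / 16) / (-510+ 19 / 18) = -27649 / 1832200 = -0.02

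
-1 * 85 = -85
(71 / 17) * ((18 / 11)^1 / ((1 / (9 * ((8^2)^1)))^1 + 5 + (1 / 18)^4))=536637312 / 392747311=1.37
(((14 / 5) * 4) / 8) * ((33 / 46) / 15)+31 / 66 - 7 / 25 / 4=35419 / 75900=0.47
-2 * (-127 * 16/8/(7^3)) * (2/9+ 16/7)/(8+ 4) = 20066/64827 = 0.31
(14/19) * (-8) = -5.89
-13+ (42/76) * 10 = -142/19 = -7.47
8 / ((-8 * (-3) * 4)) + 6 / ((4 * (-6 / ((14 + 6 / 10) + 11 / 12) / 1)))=-911 / 240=-3.80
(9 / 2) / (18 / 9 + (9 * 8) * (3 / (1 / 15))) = 9 / 6484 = 0.00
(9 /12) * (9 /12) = 9 /16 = 0.56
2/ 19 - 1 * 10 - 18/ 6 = -245/ 19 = -12.89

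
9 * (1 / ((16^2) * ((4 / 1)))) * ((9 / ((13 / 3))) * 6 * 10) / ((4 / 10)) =18225 / 6656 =2.74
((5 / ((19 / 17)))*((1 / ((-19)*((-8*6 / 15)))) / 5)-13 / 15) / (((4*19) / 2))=-0.02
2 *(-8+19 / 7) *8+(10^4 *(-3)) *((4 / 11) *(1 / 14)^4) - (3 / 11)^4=-2983119877 / 35153041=-84.86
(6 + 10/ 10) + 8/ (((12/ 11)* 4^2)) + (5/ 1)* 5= 779/ 24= 32.46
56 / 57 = 0.98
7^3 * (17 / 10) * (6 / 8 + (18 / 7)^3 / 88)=549.99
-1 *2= -2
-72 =-72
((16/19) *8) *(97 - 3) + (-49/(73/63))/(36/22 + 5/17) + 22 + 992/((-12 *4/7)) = 38635441/79059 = 488.69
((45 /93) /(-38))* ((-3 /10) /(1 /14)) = 0.05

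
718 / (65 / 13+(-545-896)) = -1 / 2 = -0.50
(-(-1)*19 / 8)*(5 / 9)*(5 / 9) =475 / 648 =0.73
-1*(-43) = 43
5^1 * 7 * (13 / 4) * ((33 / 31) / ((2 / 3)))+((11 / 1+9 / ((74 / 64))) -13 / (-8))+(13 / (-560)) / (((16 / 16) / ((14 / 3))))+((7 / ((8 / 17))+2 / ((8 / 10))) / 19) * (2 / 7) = 3701402147 / 18306120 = 202.19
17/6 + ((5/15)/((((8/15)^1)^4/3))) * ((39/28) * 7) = 6062389/49152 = 123.34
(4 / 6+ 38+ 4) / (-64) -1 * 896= -2690 / 3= -896.67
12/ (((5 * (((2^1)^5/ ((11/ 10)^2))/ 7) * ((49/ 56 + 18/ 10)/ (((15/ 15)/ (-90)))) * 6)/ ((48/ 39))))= -847/ 1564875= -0.00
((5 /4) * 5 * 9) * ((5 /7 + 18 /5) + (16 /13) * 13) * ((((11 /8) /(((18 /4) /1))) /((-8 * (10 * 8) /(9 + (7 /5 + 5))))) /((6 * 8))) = -28677 /163840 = -0.18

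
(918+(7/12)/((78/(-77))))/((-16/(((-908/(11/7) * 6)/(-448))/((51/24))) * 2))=-194926943/1867008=-104.41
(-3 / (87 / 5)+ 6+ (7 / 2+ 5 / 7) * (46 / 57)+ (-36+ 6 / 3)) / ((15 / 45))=-286630 / 3857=-74.31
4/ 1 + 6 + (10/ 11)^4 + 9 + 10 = 434589/ 14641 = 29.68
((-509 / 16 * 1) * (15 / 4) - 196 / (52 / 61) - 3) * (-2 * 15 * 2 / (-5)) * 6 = -2637423 / 104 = -25359.84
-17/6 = -2.83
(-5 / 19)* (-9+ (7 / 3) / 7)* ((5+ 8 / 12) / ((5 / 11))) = 4862 / 171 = 28.43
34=34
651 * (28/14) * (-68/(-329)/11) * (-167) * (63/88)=-16633701/5687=-2924.86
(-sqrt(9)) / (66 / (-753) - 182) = 753 / 45704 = 0.02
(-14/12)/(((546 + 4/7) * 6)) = -0.00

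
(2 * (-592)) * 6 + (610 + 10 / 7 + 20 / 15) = -136316 / 21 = -6491.24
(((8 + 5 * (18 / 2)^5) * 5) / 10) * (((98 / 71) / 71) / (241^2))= 14467397 / 292786321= 0.05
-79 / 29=-2.72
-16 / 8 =-2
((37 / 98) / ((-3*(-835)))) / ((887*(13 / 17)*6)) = 0.00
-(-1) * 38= 38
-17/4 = -4.25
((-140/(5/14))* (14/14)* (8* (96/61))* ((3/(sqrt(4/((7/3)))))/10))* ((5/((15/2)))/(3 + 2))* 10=-100352* sqrt(21)/305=-1507.77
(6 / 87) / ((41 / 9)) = 18 / 1189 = 0.02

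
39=39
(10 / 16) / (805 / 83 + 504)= 415 / 341096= 0.00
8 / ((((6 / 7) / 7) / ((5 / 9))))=980 / 27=36.30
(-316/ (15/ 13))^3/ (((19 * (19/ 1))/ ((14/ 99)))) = -970553187968/ 120619125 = -8046.43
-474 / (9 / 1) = -158 / 3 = -52.67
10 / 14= 5 / 7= 0.71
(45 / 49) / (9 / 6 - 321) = -10 / 3479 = -0.00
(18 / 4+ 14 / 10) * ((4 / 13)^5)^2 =30932992 / 689292459245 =0.00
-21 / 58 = -0.36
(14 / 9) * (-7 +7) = 0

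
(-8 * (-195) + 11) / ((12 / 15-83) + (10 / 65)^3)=-17257435 / 902927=-19.11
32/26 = 1.23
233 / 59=3.95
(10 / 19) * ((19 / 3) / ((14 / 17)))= 85 / 21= 4.05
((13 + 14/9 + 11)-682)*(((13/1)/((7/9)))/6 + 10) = -75538/9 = -8393.11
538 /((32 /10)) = 1345 /8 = 168.12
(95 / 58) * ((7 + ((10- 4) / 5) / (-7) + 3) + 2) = 3933 / 203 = 19.37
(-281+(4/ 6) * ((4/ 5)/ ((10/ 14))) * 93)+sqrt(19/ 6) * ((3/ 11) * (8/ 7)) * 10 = -5289/ 25+40 * sqrt(114)/ 77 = -206.01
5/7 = 0.71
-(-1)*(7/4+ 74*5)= 371.75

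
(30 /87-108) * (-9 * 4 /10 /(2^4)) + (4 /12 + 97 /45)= 139433 /5220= 26.71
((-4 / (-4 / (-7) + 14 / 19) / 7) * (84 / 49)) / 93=-152 / 18879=-0.01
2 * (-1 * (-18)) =36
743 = 743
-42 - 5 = -47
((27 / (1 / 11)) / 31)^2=88209 / 961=91.79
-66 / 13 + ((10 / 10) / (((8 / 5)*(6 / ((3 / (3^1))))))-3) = -4975 / 624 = -7.97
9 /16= 0.56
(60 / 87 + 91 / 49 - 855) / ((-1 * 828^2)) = 0.00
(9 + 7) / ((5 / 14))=224 / 5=44.80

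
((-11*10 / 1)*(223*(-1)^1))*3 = 73590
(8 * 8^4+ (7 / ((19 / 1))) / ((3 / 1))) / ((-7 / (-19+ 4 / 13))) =151290423 / 1729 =87501.69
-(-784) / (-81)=-784 / 81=-9.68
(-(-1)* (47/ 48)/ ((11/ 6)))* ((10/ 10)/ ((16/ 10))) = 235/ 704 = 0.33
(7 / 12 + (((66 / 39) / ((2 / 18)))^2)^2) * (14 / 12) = 62782.54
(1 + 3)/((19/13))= 52/19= 2.74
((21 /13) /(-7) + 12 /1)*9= 1377 /13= 105.92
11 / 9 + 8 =83 / 9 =9.22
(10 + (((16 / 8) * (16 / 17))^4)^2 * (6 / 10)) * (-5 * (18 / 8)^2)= -147716571592809 / 55806059528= -2646.96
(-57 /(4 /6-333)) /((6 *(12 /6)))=57 /3988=0.01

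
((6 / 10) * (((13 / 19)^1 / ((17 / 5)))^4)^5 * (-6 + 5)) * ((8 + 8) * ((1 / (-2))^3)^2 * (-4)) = 1087472750180099455192623138427734375 / 152774350701206924906711121118906770538805524717201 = 0.00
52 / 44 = 13 / 11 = 1.18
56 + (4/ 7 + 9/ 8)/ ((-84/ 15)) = 87333/ 1568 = 55.70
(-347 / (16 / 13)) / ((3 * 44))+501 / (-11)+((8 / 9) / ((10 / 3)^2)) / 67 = -168673301 / 3537600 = -47.68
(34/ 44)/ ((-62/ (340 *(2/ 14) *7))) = -1445/ 341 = -4.24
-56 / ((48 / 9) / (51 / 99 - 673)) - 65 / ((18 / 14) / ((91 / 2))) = 942641 / 198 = 4760.81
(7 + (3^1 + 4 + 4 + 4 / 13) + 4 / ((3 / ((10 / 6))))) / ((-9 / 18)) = -4804 / 117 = -41.06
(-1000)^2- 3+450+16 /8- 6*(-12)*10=1001169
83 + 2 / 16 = 665 / 8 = 83.12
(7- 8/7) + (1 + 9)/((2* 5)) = 48/7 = 6.86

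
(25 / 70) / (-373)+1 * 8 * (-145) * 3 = -18172565 / 5222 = -3480.00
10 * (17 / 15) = 34 / 3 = 11.33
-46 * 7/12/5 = -161/30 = -5.37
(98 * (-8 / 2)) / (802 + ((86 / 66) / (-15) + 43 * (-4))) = -194040 / 311807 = -0.62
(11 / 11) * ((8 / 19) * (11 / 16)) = 11 / 38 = 0.29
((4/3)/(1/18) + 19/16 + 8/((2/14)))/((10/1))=1299/160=8.12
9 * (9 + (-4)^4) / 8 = 2385 / 8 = 298.12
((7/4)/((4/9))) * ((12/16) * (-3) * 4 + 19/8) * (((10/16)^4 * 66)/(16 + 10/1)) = -10.10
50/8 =25/4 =6.25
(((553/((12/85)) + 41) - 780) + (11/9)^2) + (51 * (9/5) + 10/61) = 323293691/98820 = 3271.54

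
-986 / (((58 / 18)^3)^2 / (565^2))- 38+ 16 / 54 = -155758894810232 / 553801023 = -281254.26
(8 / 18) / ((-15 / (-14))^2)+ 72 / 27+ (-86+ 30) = -107216 / 2025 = -52.95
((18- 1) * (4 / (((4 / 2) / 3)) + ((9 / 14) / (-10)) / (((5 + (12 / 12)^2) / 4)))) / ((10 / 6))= 21267 / 350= 60.76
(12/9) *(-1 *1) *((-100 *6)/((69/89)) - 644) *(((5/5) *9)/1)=391344/23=17014.96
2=2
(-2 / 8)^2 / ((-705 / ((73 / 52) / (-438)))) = 0.00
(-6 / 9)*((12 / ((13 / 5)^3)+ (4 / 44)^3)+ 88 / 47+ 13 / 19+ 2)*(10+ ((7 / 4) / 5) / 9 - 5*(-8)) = -61623348189464 / 352527774885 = -174.80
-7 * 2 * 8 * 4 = -448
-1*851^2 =-724201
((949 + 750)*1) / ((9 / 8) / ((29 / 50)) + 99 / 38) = 3744596 / 10017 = 373.82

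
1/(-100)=-1/100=-0.01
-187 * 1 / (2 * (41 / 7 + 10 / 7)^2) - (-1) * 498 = 496.24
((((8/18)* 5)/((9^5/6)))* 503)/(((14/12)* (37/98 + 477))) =563360/2762489367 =0.00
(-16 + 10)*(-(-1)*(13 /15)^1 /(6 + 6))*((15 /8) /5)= -13 /80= -0.16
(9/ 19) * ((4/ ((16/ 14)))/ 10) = 63/ 380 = 0.17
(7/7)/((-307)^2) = 1/94249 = 0.00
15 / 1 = 15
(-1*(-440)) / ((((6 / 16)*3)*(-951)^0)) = 3520 / 9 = 391.11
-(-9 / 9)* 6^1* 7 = 42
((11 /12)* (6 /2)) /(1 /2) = 11 /2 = 5.50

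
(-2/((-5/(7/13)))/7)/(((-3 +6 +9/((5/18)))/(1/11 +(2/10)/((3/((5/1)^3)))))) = 556/75933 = 0.01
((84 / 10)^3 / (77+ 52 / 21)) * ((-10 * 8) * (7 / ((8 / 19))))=-413855568 / 41725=-9918.65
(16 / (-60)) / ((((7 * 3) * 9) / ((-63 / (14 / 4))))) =8 / 315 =0.03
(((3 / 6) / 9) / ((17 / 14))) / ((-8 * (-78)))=7 / 95472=0.00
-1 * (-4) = 4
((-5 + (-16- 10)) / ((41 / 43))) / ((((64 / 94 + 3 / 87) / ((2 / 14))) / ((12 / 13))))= -7267516 / 1212575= -5.99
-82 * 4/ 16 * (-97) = 3977/ 2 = 1988.50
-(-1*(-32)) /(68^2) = -2 /289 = -0.01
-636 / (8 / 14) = -1113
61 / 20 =3.05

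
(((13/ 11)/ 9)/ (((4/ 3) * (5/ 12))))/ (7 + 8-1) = 13/ 770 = 0.02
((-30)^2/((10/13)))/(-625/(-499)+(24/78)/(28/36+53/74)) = 7551841050/9413711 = 802.22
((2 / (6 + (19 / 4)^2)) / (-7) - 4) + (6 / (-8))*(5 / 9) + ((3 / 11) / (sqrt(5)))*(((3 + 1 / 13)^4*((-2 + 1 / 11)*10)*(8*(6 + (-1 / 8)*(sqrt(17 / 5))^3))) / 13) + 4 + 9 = -15482880000*sqrt(5) / 44926453 + 329113 / 38388 + 1096704000*sqrt(17) / 44926453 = -661.39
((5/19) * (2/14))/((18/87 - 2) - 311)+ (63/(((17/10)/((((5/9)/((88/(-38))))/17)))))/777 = -0.00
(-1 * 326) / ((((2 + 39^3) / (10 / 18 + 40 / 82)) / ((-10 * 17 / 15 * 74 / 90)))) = 31578316 / 591015123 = 0.05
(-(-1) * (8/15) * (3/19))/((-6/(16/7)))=-0.03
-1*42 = -42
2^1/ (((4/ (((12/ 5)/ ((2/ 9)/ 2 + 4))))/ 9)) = 486/ 185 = 2.63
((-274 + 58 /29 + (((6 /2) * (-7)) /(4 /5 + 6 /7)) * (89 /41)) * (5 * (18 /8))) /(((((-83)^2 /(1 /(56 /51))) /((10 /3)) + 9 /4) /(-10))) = 13621417875 /918303937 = 14.83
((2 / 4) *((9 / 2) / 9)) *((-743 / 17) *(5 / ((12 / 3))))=-3715 / 272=-13.66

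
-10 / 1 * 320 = -3200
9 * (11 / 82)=99 / 82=1.21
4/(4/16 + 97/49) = 1.79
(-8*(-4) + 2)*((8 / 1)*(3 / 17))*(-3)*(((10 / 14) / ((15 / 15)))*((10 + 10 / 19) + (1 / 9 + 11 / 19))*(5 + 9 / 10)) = -129328 / 19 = -6806.74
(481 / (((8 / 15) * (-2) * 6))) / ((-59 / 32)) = 2405 / 59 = 40.76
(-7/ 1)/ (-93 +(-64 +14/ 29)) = 203/ 4539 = 0.04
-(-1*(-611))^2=-373321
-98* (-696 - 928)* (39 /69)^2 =26896688 /529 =50844.40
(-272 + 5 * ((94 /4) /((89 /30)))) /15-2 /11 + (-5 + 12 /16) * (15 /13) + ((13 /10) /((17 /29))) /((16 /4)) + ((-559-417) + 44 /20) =-25802735561 /25963080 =-993.82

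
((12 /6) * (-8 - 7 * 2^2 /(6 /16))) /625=-496 /1875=-0.26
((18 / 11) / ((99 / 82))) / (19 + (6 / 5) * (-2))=820 / 10043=0.08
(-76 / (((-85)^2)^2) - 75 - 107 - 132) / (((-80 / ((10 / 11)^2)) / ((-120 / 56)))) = -24586494489 / 3537114350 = -6.95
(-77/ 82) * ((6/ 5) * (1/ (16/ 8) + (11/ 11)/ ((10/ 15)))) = -462/ 205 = -2.25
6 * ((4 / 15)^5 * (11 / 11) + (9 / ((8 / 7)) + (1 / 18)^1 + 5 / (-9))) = 44811317 / 1012500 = 44.26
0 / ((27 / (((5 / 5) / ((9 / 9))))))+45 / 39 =1.15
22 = 22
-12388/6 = -6194/3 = -2064.67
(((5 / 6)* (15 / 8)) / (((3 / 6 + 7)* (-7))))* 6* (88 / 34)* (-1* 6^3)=99.83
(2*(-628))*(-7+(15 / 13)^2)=1203248 / 169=7119.81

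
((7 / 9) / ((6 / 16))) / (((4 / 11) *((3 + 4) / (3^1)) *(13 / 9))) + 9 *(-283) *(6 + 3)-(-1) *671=-289254 / 13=-22250.31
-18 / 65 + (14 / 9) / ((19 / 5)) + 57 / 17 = 658579 / 188955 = 3.49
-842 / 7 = -120.29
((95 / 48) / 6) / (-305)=-19 / 17568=-0.00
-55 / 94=-0.59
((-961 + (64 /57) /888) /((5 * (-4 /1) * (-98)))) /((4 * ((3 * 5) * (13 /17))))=-103364063 /9672717600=-0.01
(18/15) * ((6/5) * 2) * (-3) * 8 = -1728/25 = -69.12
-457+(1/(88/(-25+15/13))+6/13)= -261295/572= -456.81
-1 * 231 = -231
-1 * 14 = -14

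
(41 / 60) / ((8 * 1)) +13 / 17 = 6937 / 8160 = 0.85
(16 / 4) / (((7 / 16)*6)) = 32 / 21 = 1.52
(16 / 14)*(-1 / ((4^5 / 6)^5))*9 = -2187 / 30786325577728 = -0.00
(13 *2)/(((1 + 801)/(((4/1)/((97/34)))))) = 1768/38897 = 0.05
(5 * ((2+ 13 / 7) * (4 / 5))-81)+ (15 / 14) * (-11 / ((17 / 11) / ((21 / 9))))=-19841 / 238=-83.37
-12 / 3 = -4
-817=-817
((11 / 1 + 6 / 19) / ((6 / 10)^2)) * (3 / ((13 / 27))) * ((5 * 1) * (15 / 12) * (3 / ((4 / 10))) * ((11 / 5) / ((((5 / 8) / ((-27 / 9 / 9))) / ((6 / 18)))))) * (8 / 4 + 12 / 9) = -2956250 / 247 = -11968.62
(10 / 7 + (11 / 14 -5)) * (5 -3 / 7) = -624 / 49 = -12.73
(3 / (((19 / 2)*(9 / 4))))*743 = 5944 / 57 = 104.28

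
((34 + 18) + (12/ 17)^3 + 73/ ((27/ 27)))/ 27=615853/ 132651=4.64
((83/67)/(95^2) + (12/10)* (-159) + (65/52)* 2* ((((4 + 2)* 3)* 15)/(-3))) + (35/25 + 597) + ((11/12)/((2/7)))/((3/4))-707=-5661086791/10884150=-520.12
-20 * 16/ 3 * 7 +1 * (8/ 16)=-4477/ 6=-746.17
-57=-57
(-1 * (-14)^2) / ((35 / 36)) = -1008 / 5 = -201.60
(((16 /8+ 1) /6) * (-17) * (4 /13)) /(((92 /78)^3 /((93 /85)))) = -1.74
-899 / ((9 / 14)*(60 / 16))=-372.92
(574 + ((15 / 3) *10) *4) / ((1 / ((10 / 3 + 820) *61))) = 38872860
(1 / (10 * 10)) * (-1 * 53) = -53 / 100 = -0.53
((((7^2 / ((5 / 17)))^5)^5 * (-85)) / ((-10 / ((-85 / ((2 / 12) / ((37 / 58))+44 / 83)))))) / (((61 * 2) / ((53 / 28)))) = -209219316361808219247075561081964557319921663086246108323730324048491655510425079 / 424147605895996093750000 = -493270063189064027523763900000000000000000000000000000000.00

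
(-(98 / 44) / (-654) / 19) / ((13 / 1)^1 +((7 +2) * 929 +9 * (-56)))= 49 / 2151437640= 0.00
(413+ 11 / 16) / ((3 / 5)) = 689.48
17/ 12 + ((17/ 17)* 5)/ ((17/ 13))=1069/ 204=5.24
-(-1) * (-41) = -41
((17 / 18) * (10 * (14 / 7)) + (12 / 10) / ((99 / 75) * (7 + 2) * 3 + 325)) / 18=766495 / 730296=1.05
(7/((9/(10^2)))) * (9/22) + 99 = 1439/11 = 130.82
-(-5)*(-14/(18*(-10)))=7/18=0.39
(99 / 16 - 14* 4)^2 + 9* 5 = 2526.29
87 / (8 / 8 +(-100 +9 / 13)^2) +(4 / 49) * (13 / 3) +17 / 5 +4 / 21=968600971 / 245026950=3.95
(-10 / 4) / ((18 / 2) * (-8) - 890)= 5 / 1924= 0.00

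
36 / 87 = 12 / 29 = 0.41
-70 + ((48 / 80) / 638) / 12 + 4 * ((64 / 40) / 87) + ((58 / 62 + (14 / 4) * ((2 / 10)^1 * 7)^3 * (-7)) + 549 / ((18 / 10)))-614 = -13208308351 / 29667000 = -445.22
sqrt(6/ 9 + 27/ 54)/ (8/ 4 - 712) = -sqrt(42)/ 4260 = -0.00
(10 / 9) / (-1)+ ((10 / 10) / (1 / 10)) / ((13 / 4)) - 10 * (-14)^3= 3210710 / 117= 27441.97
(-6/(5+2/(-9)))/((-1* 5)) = 54/215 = 0.25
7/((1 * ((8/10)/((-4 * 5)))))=-175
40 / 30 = 4 / 3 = 1.33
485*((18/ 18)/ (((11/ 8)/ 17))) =65960/ 11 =5996.36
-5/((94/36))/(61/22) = -1980/2867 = -0.69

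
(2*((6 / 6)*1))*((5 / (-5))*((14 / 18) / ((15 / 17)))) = -238 / 135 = -1.76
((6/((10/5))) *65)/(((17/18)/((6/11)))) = 21060/187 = 112.62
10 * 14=140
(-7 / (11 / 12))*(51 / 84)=-51 / 11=-4.64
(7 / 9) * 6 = 14 / 3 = 4.67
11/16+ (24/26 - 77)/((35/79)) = -1245091/7280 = -171.03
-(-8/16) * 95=95/2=47.50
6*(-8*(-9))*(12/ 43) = 120.56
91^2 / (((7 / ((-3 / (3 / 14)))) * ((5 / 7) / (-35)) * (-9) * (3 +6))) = -811538 / 81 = -10018.99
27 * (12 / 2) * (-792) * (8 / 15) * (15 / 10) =-513216 / 5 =-102643.20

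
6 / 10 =3 / 5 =0.60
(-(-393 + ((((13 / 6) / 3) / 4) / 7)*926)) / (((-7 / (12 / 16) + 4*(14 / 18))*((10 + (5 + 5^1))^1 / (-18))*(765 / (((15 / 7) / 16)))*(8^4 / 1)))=279051 / 122284933120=0.00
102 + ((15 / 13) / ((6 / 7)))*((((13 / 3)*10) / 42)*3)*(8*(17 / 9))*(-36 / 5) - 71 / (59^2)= -3669187 / 10443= -351.35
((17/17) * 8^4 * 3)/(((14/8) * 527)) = 49152/3689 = 13.32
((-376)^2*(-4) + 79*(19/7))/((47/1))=-12027.44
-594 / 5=-118.80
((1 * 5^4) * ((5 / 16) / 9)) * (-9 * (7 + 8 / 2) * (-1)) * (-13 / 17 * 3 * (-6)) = 4021875 / 136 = 29572.61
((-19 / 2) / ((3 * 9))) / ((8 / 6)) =-19 / 72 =-0.26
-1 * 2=-2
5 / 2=2.50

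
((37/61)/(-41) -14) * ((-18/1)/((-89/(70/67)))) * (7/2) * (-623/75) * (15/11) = 117.40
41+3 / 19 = 782 / 19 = 41.16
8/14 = 4/7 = 0.57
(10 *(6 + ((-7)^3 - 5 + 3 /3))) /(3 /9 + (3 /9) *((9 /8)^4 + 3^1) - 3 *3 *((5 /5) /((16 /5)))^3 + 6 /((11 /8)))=-230461440 /402547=-572.51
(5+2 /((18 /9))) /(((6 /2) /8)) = 16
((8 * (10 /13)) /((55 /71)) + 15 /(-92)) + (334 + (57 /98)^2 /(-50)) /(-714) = 8246957562661 /1127675749200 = 7.31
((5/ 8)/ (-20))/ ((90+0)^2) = -1/ 259200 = -0.00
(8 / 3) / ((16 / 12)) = 2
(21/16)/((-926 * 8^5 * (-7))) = 3/485490688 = 0.00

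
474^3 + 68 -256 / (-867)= 92332458820 / 867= 106496492.30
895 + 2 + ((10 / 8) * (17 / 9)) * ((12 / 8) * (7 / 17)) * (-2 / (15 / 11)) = 32215 / 36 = 894.86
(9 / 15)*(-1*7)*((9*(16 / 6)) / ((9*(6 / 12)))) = -112 / 5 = -22.40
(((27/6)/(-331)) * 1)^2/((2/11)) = 0.00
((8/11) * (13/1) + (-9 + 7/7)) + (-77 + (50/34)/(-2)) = -28529/374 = -76.28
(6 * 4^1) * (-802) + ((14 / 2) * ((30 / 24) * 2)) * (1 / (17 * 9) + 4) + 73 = -5846095 / 306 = -19104.89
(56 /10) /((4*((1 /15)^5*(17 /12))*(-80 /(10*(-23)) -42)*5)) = -3603.37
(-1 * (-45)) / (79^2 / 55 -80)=1.34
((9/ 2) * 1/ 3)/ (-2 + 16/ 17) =-17/ 12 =-1.42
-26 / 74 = -13 / 37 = -0.35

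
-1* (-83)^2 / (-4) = 6889 / 4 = 1722.25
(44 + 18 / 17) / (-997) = -766 / 16949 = -0.05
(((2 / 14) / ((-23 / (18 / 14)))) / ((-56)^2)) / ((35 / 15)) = -27 / 24739904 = -0.00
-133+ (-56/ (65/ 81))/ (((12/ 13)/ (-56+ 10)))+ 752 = 20483/ 5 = 4096.60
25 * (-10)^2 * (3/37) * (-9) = -67500/37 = -1824.32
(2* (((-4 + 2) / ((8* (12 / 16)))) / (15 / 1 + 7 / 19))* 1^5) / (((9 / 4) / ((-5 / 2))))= 95 / 1971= 0.05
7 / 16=0.44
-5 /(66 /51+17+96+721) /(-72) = 17 /204480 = 0.00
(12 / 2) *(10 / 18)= 10 / 3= 3.33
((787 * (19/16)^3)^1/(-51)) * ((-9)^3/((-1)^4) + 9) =80970495/4352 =18605.35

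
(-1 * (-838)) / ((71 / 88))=73744 / 71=1038.65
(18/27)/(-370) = -1/555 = -0.00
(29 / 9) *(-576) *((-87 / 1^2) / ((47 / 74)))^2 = -76927198464 / 2209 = -34824444.76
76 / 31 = 2.45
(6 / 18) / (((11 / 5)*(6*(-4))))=-0.01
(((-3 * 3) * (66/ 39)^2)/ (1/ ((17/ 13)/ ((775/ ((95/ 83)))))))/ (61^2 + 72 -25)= -117249/ 8875023170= -0.00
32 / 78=16 / 39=0.41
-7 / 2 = -3.50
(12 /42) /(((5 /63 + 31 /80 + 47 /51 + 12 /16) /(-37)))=-905760 /183221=-4.94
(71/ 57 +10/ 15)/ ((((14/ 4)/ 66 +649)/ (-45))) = -43164/ 325565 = -0.13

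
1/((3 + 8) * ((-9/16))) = -16/99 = -0.16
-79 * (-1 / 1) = 79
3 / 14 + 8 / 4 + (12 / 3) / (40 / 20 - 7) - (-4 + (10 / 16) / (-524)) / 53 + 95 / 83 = 1700270861 / 645421280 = 2.63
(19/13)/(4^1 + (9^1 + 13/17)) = 323/3042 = 0.11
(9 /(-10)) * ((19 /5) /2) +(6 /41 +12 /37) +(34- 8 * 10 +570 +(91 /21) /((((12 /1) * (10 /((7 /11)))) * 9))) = 141318267361 /270329400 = 522.76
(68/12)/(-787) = -0.01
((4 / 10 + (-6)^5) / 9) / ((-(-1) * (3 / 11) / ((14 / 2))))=-2993606 / 135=-22174.86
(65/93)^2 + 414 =3584911/8649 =414.49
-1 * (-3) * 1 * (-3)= -9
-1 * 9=-9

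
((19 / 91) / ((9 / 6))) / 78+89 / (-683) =-934606 / 7271901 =-0.13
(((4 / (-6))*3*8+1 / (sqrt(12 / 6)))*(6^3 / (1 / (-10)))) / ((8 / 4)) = 17280 - 540*sqrt(2) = 16516.32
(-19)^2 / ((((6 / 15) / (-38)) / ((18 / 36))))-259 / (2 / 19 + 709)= -462066377 / 26946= -17147.87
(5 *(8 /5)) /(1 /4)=32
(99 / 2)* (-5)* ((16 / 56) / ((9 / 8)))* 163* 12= -860640 / 7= -122948.57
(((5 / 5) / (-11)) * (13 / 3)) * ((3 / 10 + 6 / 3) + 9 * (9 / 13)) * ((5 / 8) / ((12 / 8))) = -1109 / 792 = -1.40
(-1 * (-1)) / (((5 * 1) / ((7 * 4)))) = 28 / 5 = 5.60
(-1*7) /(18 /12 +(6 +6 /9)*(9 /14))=-98 /81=-1.21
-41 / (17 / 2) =-82 / 17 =-4.82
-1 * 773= -773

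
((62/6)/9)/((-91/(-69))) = 713/819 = 0.87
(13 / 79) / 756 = 13 / 59724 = 0.00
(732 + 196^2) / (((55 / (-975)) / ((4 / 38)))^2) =5954410800 / 43681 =136315.81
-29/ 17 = -1.71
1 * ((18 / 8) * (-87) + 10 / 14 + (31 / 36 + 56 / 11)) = -131035 / 693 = -189.08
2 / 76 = 1 / 38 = 0.03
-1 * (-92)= 92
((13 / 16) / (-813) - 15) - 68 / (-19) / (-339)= -419245399 / 27928176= -15.01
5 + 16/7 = 51/7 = 7.29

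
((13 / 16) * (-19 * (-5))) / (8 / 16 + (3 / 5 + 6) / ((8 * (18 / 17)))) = 18525 / 307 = 60.34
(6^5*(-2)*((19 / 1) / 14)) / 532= -1944 / 49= -39.67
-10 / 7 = -1.43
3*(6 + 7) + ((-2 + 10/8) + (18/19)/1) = 2979/76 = 39.20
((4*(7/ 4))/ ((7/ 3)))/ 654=1/ 218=0.00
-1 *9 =-9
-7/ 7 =-1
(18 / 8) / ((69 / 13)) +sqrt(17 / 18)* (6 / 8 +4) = 39 / 92 +19* sqrt(34) / 24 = 5.04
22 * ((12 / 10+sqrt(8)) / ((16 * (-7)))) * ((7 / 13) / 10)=-0.04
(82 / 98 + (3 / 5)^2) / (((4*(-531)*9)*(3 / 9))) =-733 / 3902850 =-0.00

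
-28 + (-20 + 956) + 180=1088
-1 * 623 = -623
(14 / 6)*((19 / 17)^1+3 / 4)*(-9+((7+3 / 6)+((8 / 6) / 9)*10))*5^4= -555625 / 11016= -50.44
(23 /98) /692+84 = 5696567 /67816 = 84.00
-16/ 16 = -1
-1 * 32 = -32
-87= -87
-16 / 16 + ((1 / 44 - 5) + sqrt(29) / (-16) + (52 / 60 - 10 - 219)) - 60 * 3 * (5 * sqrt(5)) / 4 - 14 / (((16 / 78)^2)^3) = -4069212125939 / 21626880 - 225 * sqrt(5) - sqrt(29) / 16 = -188658.75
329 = 329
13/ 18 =0.72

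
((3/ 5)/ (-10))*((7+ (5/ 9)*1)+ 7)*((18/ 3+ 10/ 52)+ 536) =-615569/ 1300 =-473.51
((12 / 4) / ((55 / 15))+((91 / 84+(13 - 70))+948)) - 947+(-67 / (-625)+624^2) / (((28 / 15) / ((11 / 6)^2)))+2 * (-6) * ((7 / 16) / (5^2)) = 107962386219 / 154000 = 701054.46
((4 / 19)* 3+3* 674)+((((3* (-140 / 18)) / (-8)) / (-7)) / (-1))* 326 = 246065 / 114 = 2158.46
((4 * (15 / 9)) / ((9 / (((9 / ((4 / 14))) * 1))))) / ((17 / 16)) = 1120 / 51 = 21.96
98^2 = 9604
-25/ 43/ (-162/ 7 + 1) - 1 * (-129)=171992/ 1333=129.03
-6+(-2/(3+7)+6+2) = 9/5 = 1.80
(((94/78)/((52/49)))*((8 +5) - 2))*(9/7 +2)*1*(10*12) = 832370/169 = 4925.27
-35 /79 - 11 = -904 /79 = -11.44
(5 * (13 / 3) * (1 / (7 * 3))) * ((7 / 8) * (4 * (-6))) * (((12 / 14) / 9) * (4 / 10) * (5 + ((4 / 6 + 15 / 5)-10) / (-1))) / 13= -136 / 189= -0.72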